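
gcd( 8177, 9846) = 1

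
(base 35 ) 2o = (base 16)5e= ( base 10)94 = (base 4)1132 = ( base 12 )7A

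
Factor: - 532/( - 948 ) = 3^( - 1 )*7^1*19^1*79^ (  -  1 ) = 133/237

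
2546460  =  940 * 2709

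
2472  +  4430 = 6902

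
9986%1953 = 221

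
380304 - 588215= - 207911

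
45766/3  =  45766/3  =  15255.33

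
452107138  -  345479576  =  106627562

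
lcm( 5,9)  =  45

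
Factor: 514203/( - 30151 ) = - 3^1 * 11^(-1)*2741^( - 1) * 171401^1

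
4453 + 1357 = 5810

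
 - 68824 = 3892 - 72716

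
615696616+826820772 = 1442517388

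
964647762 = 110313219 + 854334543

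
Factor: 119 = 7^1*17^1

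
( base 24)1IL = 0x405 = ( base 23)1LH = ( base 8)2005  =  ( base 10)1029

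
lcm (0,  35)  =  0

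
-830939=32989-863928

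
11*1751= 19261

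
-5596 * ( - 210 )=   1175160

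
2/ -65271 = - 1+65269/65271 = -0.00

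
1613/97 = 1613/97 = 16.63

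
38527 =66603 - 28076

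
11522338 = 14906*773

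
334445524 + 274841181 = 609286705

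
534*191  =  101994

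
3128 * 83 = 259624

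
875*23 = 20125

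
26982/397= 26982/397 = 67.96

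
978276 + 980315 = 1958591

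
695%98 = 9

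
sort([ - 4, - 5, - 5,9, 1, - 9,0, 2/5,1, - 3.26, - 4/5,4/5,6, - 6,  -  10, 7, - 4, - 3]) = [ -10, - 9,-6, - 5,  -  5 , - 4, -4, - 3.26,-3, - 4/5,  0,2/5,4/5,1 , 1,6,7,9 ] 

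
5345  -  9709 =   -  4364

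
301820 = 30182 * 10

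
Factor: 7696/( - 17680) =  - 5^( - 1 ) * 17^( - 1)*37^1 = - 37/85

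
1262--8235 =9497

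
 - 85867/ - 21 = 4088 + 19/21 = 4088.90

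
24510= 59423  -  34913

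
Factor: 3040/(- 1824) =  - 5/3=- 3^( - 1) * 5^1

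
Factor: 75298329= 3^4 * 929609^1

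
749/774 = 749/774 = 0.97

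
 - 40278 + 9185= - 31093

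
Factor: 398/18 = 3^( -2)*199^1  =  199/9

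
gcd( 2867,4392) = 61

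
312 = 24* 13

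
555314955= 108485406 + 446829549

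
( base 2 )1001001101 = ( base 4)21031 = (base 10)589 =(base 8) 1115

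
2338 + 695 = 3033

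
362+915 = 1277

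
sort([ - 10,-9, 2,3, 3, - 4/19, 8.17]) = [ - 10 , - 9, - 4/19,2, 3, 3, 8.17 ]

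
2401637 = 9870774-7469137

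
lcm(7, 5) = 35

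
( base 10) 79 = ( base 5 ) 304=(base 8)117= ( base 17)4b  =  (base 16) 4f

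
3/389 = 3/389= 0.01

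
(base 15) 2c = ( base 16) 2a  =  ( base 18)26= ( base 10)42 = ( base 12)36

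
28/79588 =7/19897 = 0.00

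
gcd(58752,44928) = 3456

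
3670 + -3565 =105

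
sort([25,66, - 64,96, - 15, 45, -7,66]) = [ - 64, - 15,  -  7,25, 45, 66, 66,96]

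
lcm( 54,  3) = 54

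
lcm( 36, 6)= 36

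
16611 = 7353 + 9258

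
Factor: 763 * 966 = 737058 = 2^1*3^1*7^2*23^1  *109^1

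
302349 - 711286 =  - 408937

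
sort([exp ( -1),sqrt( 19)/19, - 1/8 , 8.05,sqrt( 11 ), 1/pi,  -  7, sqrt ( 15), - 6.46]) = [ - 7,-6.46, - 1/8, sqrt( 19)/19,1/pi,exp (  -  1), sqrt( 11), sqrt(15), 8.05]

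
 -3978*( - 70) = 278460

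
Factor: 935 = 5^1*11^1*17^1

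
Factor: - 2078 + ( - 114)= - 2^4*137^1 = -2192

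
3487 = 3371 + 116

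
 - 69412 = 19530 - 88942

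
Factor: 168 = 2^3*3^1 * 7^1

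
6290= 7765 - 1475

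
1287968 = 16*80498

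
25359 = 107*237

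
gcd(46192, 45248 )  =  16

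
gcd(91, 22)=1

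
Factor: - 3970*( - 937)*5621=20909501690 = 2^1*5^1* 7^1*11^1*73^1*397^1*937^1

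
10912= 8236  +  2676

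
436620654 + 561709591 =998330245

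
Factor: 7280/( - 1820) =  -2^2 = -  4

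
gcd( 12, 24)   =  12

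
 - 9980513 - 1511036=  - 11491549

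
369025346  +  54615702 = 423641048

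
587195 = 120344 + 466851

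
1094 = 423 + 671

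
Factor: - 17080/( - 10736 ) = 35/22 = 2^( - 1 )*5^1 * 7^1*11^(-1 ) 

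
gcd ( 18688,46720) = 9344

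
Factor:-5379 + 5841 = 2^1*3^1*7^1*11^1= 462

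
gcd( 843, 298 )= 1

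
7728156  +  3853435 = 11581591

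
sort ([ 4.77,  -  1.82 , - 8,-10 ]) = [-10,  -  8,  -  1.82,4.77 ]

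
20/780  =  1/39 = 0.03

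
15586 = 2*7793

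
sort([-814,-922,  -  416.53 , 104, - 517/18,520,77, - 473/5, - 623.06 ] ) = [ - 922,  -  814, - 623.06,-416.53 , - 473/5, - 517/18 , 77,104 , 520]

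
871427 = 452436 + 418991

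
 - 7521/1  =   - 7521 = - 7521.00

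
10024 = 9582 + 442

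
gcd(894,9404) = 2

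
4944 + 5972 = 10916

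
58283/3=58283/3 = 19427.67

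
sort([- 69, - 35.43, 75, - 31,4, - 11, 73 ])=[ - 69, - 35.43,-31, - 11 , 4 , 73, 75] 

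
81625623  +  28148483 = 109774106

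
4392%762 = 582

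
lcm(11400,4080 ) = 387600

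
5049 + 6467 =11516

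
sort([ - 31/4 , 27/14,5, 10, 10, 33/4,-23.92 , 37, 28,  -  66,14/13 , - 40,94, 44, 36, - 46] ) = [  -  66,-46 , - 40, - 23.92, - 31/4,  14/13 , 27/14, 5,33/4 , 10,10 , 28,  36, 37,44,94]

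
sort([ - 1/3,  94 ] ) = [-1/3, 94]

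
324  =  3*108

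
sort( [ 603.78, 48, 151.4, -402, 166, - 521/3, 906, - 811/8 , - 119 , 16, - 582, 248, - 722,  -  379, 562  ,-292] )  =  [ -722,- 582,-402, - 379, - 292, - 521/3, -119, - 811/8,16, 48, 151.4 , 166,248,562,603.78, 906] 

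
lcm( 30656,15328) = 30656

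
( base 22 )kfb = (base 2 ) 10011100100101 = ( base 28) CLP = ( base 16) 2725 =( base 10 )10021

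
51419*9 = 462771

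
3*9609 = 28827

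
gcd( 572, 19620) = 4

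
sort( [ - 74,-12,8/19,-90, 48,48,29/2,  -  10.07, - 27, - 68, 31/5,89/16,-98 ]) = [ - 98, - 90 , - 74,-68,-27, - 12, - 10.07,8/19, 89/16, 31/5, 29/2, 48, 48]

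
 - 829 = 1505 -2334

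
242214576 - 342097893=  -99883317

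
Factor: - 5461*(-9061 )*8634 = 2^1* 3^1*13^1 *17^1*41^1*43^1*127^1 * 1439^1 = 427228632714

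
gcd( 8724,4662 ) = 6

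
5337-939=4398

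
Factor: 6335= 5^1*7^1*181^1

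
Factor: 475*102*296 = 2^4*3^1*5^2 * 17^1*19^1*37^1 = 14341200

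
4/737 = 4/737 = 0.01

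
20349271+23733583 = 44082854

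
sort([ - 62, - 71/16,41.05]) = [-62 , - 71/16,41.05] 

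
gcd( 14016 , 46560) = 96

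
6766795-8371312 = -1604517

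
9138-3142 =5996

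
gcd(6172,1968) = 4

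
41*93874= 3848834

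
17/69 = 17/69 = 0.25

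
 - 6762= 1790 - 8552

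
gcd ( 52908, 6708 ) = 12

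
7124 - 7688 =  - 564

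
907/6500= 907/6500 = 0.14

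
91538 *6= 549228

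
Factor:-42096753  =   - 3^4*519713^1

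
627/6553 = 627/6553 = 0.10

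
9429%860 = 829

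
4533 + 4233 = 8766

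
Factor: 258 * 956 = 2^3*3^1 * 43^1*239^1 = 246648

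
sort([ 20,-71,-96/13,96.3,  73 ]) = [ - 71, - 96/13,20,73, 96.3]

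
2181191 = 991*2201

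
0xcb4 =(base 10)3252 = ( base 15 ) e6c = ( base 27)4CC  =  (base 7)12324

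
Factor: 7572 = 2^2*3^1*631^1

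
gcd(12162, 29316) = 6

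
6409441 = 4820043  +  1589398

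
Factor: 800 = 2^5*5^2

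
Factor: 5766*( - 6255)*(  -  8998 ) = 324524837340 = 2^2 * 3^3*5^1*11^1*31^2*139^1*409^1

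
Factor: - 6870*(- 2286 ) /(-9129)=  - 2^2*3^2 * 5^1*17^( - 1 )*127^1*179^(  -  1)*229^1 = - 5234940/3043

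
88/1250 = 44/625 = 0.07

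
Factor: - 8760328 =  - 2^3*  137^1*7993^1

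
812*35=28420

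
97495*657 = 64054215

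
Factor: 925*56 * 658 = 34084400 = 2^4*5^2*7^2*37^1*47^1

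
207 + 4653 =4860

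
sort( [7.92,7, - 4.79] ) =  [ - 4.79,7 , 7.92]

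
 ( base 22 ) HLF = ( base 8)21001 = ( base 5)234310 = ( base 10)8705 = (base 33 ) 7WQ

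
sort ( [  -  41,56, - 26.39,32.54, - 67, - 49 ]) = [ - 67 , -49,-41, - 26.39,  32.54,56 ]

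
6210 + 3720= 9930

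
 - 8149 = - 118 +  - 8031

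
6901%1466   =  1037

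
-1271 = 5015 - 6286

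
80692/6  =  13448 + 2/3 = 13448.67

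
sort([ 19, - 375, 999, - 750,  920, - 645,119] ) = [ - 750, - 645, - 375,19,119 , 920, 999] 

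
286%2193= 286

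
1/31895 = 1/31895= 0.00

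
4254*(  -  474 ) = -2016396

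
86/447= 86/447 = 0.19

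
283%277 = 6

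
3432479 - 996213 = 2436266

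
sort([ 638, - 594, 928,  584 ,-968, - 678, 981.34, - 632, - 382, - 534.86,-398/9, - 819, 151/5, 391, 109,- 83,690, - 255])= [ -968 , - 819, - 678, - 632, - 594, - 534.86, - 382, - 255, - 83, - 398/9,151/5, 109, 391, 584, 638, 690, 928, 981.34 ] 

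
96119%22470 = 6239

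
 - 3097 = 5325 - 8422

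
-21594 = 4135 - 25729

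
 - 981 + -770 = -1751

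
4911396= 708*6937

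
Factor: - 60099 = -3^1*13^1 * 23^1*67^1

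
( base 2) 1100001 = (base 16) 61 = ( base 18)57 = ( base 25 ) 3m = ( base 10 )97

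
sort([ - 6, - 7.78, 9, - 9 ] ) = [ - 9, - 7.78,-6,9]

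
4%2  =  0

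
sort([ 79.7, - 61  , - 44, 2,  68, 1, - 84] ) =[ - 84, - 61, -44,  1, 2,68, 79.7 ]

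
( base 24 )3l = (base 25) 3I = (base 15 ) 63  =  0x5D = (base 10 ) 93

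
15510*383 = 5940330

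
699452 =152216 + 547236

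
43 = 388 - 345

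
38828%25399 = 13429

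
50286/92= 546 + 27/46 = 546.59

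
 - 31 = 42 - 73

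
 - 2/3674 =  - 1+1836/1837 = - 0.00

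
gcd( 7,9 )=1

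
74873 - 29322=45551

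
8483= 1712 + 6771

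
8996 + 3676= 12672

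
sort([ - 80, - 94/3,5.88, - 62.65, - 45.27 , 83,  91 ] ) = [ - 80 , - 62.65, - 45.27, - 94/3, 5.88, 83, 91]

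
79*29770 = 2351830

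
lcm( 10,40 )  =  40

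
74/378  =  37/189 = 0.20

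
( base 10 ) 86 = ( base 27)35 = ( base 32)2M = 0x56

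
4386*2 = 8772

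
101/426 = 101/426 = 0.24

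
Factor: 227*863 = 195901 = 227^1*863^1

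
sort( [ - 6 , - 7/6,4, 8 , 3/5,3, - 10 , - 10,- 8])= [  -  10,  -  10 , - 8 ,-6,-7/6,3/5,3, 4, 8 ] 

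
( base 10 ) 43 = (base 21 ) 21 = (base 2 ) 101011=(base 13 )34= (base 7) 61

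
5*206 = 1030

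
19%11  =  8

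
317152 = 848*374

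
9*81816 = 736344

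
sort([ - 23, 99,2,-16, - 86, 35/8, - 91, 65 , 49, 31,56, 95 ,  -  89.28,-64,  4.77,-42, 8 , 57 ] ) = [ - 91,-89.28, - 86, - 64, - 42 ,-23 , -16,2,35/8, 4.77,8,  31, 49, 56,57,  65, 95 , 99 ] 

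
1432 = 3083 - 1651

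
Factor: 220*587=2^2 * 5^1 * 11^1*587^1 = 129140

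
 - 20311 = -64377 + 44066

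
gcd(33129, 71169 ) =3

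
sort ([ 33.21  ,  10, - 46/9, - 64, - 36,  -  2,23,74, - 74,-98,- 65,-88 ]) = [-98, - 88, - 74,  -  65, - 64,  -  36, - 46/9, -2,10, 23, 33.21,74] 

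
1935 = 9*215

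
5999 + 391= 6390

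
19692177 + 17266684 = 36958861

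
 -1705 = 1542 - 3247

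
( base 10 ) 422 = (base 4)12212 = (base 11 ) 354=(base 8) 646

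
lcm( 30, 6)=30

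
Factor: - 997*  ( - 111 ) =3^1*37^1*997^1  =  110667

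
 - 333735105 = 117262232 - 450997337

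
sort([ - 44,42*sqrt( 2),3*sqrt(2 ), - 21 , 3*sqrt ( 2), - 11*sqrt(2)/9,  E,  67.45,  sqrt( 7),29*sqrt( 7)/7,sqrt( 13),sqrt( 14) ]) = [ - 44 ,-21, - 11*sqrt( 2 ) /9, sqrt(7),E,sqrt ( 13) , sqrt(14),3*sqrt (2 ),3 * sqrt( 2 ), 29 * sqrt(7)/7,42 * sqrt (2), 67.45]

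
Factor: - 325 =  - 5^2*13^1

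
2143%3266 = 2143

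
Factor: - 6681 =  - 3^1*17^1*131^1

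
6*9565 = 57390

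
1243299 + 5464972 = 6708271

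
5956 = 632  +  5324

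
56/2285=56/2285 = 0.02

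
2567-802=1765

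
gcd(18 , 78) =6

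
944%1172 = 944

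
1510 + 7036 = 8546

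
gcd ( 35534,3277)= 1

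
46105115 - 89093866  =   - 42988751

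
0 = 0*646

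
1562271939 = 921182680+641089259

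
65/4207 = 65/4207= 0.02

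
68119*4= 272476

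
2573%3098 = 2573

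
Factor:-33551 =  - 7^1 * 4793^1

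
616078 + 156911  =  772989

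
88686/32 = 2771 + 7/16 = 2771.44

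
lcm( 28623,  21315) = 1001805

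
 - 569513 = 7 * ( - 81359) 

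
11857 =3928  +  7929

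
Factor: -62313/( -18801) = 20771/6267  =  3^ (- 1 )*2089^( - 1)*20771^1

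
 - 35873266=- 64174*559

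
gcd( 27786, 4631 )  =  4631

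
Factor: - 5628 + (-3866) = -9494 = -  2^1 * 47^1 * 101^1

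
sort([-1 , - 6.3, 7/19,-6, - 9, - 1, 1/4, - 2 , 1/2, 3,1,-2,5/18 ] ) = [ - 9,  -  6.3, - 6,  -  2,- 2, - 1,- 1,1/4, 5/18,7/19,1/2 , 1, 3 ]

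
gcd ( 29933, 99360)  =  1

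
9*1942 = 17478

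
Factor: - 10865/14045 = -41/53  =  - 41^1*53^( - 1 )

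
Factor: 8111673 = 3^2 * 83^1*10859^1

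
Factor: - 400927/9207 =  - 3^( - 3 )*11^ ( - 1 ) * 31^( -1)*400927^1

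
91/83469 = 91/83469 = 0.00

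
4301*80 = 344080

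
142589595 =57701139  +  84888456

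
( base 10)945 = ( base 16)3B1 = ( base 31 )uf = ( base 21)230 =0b1110110001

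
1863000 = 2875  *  648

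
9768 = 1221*8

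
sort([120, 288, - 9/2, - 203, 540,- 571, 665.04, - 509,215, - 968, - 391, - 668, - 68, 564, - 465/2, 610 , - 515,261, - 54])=[-968, - 668, - 571, - 515, - 509, - 391, - 465/2, - 203, -68, - 54, - 9/2,120, 215, 261,288, 540, 564 , 610 , 665.04 ]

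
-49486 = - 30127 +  - 19359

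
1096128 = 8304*132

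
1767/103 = 1767/103 =17.16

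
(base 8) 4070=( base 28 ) 2j4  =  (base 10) 2104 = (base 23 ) 3MB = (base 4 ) 200320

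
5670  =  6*945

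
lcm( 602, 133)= 11438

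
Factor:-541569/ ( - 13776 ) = 629/16 = 2^(-4 )*17^1 * 37^1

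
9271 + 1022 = 10293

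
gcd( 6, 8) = 2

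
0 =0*3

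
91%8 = 3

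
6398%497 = 434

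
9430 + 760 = 10190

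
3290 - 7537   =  -4247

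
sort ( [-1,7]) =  [ - 1,7]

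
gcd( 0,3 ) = 3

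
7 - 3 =4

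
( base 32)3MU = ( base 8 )7336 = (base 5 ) 110211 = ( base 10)3806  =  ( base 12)2252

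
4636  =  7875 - 3239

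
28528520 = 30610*932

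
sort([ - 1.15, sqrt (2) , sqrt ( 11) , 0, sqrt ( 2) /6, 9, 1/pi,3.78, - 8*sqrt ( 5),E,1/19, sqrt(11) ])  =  [  -  8*sqrt(5 ),  -  1.15, 0,  1/19,  sqrt( 2) /6, 1/pi, sqrt( 2 ),E,  sqrt(11), sqrt (11), 3.78 , 9] 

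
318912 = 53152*6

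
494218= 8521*58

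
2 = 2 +0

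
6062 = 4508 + 1554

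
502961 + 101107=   604068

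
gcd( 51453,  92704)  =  1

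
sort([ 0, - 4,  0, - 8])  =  [ - 8,-4, 0,0] 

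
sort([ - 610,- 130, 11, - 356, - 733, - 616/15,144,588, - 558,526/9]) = [ - 733, - 610, - 558, - 356, - 130, - 616/15, 11,526/9,144,588]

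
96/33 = 32/11  =  2.91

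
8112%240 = 192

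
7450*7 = 52150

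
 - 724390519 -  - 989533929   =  265143410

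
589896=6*98316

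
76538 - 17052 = 59486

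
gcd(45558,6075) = 9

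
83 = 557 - 474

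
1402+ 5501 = 6903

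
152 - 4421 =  - 4269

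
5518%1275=418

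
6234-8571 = -2337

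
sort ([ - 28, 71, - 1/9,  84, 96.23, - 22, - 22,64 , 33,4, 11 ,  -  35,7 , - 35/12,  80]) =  [ - 35, - 28,- 22, - 22, - 35/12,  -  1/9,4,7, 11,33,  64, 71, 80, 84, 96.23 ]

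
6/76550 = 3/38275 = 0.00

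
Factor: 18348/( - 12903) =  - 556/391 = - 2^2*17^( - 1)*23^ (  -  1)*139^1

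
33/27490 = 33/27490 =0.00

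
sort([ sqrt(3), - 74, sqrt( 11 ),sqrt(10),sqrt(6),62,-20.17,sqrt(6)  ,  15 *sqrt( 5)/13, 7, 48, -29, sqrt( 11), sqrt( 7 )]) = [ -74, -29, -20.17, sqrt(3),sqrt (6),  sqrt (6 ),15*sqrt( 5 ) /13,sqrt(7),  sqrt(10 ),sqrt(11),sqrt( 11 ),7,48, 62 ] 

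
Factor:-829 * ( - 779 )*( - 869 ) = -11^1*19^1 * 41^1*79^1 *829^1 = -561192379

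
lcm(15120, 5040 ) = 15120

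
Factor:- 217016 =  - 2^3*27127^1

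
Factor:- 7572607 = - 7^2 *154543^1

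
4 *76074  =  304296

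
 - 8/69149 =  - 1 + 69141/69149 = - 0.00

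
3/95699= 3/95699= 0.00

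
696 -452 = 244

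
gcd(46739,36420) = 607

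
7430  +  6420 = 13850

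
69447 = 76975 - 7528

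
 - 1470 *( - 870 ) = 1278900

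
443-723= - 280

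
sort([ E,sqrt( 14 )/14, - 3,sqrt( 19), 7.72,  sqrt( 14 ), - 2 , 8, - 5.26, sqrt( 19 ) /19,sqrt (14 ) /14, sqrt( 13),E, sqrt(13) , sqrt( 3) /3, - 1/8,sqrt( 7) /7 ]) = [ - 5.26, - 3, - 2, - 1/8,sqrt( 19)/19,sqrt( 14)/14,sqrt(14 ) /14, sqrt(7)/7, sqrt(3)/3, E , E, sqrt(13),sqrt(13),sqrt(14),sqrt(19 ),7.72,8] 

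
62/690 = 31/345 = 0.09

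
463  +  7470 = 7933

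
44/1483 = 44/1483 = 0.03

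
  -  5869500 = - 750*7826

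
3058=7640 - 4582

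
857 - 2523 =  - 1666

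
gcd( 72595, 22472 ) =1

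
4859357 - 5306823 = - 447466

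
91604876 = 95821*956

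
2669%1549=1120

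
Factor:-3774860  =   - 2^2*5^1*173^1*1091^1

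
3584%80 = 64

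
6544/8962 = 3272/4481=0.73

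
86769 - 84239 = 2530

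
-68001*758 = -51544758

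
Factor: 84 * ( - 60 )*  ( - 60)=302400= 2^6*3^3*5^2* 7^1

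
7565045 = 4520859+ 3044186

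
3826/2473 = 3826/2473 = 1.55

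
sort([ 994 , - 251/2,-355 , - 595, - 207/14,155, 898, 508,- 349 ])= [  -  595, -355  ,-349,-251/2, - 207/14,155, 508,898,994]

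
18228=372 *49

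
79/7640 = 79/7640 = 0.01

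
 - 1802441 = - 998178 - 804263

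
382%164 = 54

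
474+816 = 1290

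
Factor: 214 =2^1*107^1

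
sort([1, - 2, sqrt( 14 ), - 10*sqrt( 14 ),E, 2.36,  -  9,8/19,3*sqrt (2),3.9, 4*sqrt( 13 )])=[ - 10*sqrt( 14 ), - 9, - 2, 8/19  ,  1 , 2.36,E, sqrt( 14), 3.9,  3 * sqrt( 2 )  ,  4*sqrt(13 )]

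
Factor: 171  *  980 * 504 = 84460320=2^5 * 3^4*5^1* 7^3 * 19^1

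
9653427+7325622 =16979049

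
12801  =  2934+9867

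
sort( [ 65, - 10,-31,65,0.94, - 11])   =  [  -  31,- 11, - 10, 0.94, 65, 65 ] 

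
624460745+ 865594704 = 1490055449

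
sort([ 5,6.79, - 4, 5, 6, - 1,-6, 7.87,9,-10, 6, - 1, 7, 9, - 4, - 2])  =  [ - 10,-6, - 4,  -  4, - 2, - 1, - 1,  5,5, 6, 6, 6.79, 7, 7.87,9, 9]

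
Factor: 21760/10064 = 2^4 * 5^1*37^( - 1 )=   80/37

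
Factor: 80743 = 13^1*6211^1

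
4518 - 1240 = 3278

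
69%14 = 13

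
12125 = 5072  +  7053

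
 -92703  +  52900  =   -39803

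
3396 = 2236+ 1160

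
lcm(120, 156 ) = 1560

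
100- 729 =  - 629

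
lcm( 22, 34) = 374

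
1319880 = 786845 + 533035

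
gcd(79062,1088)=2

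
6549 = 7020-471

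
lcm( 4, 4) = 4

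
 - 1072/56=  - 134/7= - 19.14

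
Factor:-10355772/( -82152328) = 2588943/20538082 = 2^(-1)*3^1*7^1*113^1 * 1091^1*10269041^(-1)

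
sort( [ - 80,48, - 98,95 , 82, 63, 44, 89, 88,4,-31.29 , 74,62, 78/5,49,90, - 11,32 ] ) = [ - 98, - 80, - 31.29,  -  11,4, 78/5, 32,44,48,49,62,63,74, 82,88, 89, 90,95]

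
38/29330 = 19/14665= 0.00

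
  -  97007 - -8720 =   -  88287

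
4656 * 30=139680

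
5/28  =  5/28 = 0.18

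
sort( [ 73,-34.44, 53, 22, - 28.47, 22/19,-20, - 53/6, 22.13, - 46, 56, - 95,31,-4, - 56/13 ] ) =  [ -95, - 46, - 34.44, - 28.47, - 20, - 53/6, - 56/13 , - 4, 22/19, 22 , 22.13,31, 53, 56,  73]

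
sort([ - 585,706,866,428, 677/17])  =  [  -  585, 677/17,  428, 706,866]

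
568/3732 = 142/933 = 0.15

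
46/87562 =23/43781 = 0.00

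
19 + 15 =34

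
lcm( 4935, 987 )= 4935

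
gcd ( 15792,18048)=2256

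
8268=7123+1145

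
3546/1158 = 591/193 = 3.06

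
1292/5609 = 1292/5609=   0.23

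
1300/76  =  325/19 =17.11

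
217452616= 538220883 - 320768267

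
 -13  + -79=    - 92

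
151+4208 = 4359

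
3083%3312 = 3083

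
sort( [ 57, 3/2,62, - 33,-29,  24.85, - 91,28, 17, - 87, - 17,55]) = [  -  91, - 87, - 33, - 29,  -  17 , 3/2 , 17, 24.85,28, 55, 57,62 ] 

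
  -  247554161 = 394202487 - 641756648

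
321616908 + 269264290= 590881198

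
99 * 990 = 98010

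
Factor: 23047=19^1*1213^1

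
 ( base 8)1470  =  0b1100111000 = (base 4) 30320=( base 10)824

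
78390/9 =8710 = 8710.00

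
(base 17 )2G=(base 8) 62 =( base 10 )50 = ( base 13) 3B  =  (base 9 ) 55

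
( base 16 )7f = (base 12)A7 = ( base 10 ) 127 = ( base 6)331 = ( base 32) 3v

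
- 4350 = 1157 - 5507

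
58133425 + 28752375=86885800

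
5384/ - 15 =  - 5384/15 = -358.93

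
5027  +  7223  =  12250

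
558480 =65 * 8592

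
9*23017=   207153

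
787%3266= 787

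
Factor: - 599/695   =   - 5^ ( - 1)*139^( - 1 ) * 599^1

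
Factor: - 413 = - 7^1*59^1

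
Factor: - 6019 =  - 13^1*463^1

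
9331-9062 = 269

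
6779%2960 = 859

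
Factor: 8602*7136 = 2^6 * 11^1 * 17^1 * 23^1 * 223^1  =  61383872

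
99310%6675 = 5860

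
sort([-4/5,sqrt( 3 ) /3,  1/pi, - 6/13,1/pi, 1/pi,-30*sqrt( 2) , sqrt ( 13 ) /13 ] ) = [ - 30*sqrt( 2 ),-4/5,-6/13,sqrt ( 13 )/13,1/pi , 1/pi, 1/pi,sqrt(3 ) /3 ] 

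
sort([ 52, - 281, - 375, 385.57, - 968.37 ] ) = [ - 968.37,- 375,  -  281,52, 385.57]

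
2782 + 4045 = 6827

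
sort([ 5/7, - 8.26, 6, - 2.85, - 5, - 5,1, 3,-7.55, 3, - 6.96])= [ - 8.26, - 7.55, - 6.96, - 5, - 5, - 2.85, 5/7, 1,  3,3, 6 ] 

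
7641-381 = 7260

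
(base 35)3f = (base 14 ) 88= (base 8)170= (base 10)120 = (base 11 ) aa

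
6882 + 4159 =11041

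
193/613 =193/613 = 0.31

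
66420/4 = 16605 = 16605.00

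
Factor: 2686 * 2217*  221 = 1316024502 = 2^1 * 3^1*13^1*17^2*79^1*739^1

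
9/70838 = 9/70838 = 0.00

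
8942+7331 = 16273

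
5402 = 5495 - 93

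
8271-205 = 8066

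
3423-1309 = 2114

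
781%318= 145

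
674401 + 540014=1214415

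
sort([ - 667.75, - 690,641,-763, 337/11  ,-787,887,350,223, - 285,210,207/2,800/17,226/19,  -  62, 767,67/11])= [  -  787,-763,  -  690,-667.75,-285,-62,  67/11,226/19,337/11,800/17,207/2,210,223,350, 641 , 767,887]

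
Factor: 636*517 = 2^2 *3^1*11^1*47^1*53^1 = 328812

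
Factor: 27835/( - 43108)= - 2^( - 2 )*5^1*13^(- 1)*19^1*293^1*829^( - 1)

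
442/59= 7 + 29/59 =7.49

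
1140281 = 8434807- 7294526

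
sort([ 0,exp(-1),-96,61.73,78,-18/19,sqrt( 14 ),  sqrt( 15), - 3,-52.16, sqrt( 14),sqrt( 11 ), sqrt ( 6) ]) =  [ - 96, - 52.16 ,- 3, - 18/19,0,exp(-1), sqrt ( 6) , sqrt( 11), sqrt( 14),sqrt( 14 ), sqrt( 15),61.73, 78] 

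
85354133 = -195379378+280733511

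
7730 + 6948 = 14678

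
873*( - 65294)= -57001662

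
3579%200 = 179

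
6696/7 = 6696/7=956.57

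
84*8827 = 741468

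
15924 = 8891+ 7033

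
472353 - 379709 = 92644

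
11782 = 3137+8645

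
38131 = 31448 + 6683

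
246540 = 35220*7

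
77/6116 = 7/556 =0.01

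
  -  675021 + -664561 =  - 1339582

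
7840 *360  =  2822400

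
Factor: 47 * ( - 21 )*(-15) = 14805 = 3^2*5^1*7^1*47^1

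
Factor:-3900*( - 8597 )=2^2 * 3^1*5^2*13^1*8597^1 = 33528300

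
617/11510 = 617/11510 = 0.05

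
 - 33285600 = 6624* ( - 5025 )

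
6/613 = 6/613 = 0.01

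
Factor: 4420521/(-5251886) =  - 2^( - 1)*3^3*7^1*19^1 * 229^(  -  1 )*1231^1*11467^ ( - 1)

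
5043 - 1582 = 3461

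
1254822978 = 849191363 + 405631615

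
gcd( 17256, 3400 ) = 8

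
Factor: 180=2^2*3^2*5^1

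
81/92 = 81/92 = 0.88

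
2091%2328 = 2091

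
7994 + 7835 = 15829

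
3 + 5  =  8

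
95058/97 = 979 + 95/97= 979.98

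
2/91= 2/91 = 0.02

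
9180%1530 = 0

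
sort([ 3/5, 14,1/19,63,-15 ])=[-15,  1/19,3/5, 14,  63]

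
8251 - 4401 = 3850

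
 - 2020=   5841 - 7861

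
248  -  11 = 237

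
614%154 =152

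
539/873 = 539/873 = 0.62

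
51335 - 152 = 51183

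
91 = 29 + 62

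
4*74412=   297648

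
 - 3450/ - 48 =575/8 = 71.88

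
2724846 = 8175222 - 5450376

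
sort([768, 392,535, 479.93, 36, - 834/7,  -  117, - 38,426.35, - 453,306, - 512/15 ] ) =[ - 453  , - 834/7, - 117 , - 38, - 512/15,  36, 306, 392, 426.35 , 479.93, 535, 768 ]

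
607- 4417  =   - 3810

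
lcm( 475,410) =38950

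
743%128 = 103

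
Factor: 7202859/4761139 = 3^1*17^( - 1)*53^1*89^1*229^( - 1)*509^1*1223^ (  -  1)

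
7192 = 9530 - 2338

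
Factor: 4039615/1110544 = 2^ ( - 4)*5^1 * 31^( - 1 )*2239^(- 1)*807923^1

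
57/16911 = 19/5637 = 0.00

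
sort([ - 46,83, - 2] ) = [ - 46, - 2,  83]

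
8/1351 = 8/1351 = 0.01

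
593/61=9 + 44/61 = 9.72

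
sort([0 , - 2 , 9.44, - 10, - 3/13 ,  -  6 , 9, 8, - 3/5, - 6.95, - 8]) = [ - 10, - 8, - 6.95,-6, - 2,-3/5, - 3/13 , 0, 8, 9, 9.44]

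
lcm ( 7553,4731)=430521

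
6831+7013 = 13844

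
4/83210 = 2/41605 = 0.00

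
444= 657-213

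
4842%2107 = 628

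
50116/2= 25058  =  25058.00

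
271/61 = 271/61 = 4.44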